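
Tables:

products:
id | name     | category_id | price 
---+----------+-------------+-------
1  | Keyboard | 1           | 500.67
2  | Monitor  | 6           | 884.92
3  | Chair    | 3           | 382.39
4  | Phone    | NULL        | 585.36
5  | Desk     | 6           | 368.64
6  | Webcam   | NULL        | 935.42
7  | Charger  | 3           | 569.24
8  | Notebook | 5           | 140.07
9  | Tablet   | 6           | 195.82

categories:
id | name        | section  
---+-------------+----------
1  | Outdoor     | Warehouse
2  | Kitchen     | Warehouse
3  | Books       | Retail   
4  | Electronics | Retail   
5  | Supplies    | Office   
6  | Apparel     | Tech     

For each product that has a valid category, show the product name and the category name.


INNER JOIN keeps only products rows whose category_id matches an id in categories. Walk through each product:
  - product 1 (Keyboard): category_id=1 -> matches Outdoor
  - product 2 (Monitor): category_id=6 -> matches Apparel
  - product 3 (Chair): category_id=3 -> matches Books
  - product 4 (Phone): category_id=NULL, no match -> dropped
  - product 5 (Desk): category_id=6 -> matches Apparel
  - product 6 (Webcam): category_id=NULL, no match -> dropped
  - product 7 (Charger): category_id=3 -> matches Books
  - product 8 (Notebook): category_id=5 -> matches Supplies
  - product 9 (Tablet): category_id=6 -> matches Apparel
So 2 of 9 rows are dropped.

SQL:
SELECT a.name, b.name AS category
FROM products a
INNER JOIN categories b ON a.category_id = b.id

Result:
name     | category
---------+---------
Keyboard | Outdoor 
Monitor  | Apparel 
Chair    | Books   
Desk     | Apparel 
Charger  | Books   
Notebook | Supplies
Tablet   | Apparel 


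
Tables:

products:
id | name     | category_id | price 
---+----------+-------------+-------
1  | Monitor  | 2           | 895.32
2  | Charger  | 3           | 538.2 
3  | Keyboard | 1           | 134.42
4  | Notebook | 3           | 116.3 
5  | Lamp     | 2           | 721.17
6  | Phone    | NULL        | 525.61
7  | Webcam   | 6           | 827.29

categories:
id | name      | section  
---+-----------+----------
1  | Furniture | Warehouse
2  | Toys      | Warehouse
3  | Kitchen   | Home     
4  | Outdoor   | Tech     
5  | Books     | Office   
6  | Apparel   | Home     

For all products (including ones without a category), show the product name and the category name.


LEFT JOIN keeps every row from products (the left table); where category_id has no match in categories, the category columns become NULL. Walk through each product:
  - product 1 (Monitor): category_id=2 -> matches Toys
  - product 2 (Charger): category_id=3 -> matches Kitchen
  - product 3 (Keyboard): category_id=1 -> matches Furniture
  - product 4 (Notebook): category_id=3 -> matches Kitchen
  - product 5 (Lamp): category_id=2 -> matches Toys
  - product 6 (Phone): category_id=NULL, no match -> kept with NULL
  - product 7 (Webcam): category_id=6 -> matches Apparel
All 7 rows appear; 1 has NULL category.

SQL:
SELECT a.name, b.name AS category
FROM products a
LEFT JOIN categories b ON a.category_id = b.id

Result:
name     | category 
---------+----------
Monitor  | Toys     
Charger  | Kitchen  
Keyboard | Furniture
Notebook | Kitchen  
Lamp     | Toys     
Phone    | NULL     
Webcam   | Apparel  


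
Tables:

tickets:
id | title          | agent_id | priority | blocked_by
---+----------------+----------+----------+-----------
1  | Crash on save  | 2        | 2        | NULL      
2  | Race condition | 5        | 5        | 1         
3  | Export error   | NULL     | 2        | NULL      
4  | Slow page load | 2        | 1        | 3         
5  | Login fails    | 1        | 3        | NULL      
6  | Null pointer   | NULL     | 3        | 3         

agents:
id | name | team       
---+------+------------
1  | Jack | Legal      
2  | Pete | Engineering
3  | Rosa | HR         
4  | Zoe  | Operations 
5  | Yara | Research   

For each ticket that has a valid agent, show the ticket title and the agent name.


INNER JOIN keeps only tickets rows whose agent_id matches an id in agents. Walk through each ticket:
  - ticket 1 (Crash on save): agent_id=2 -> matches Pete
  - ticket 2 (Race condition): agent_id=5 -> matches Yara
  - ticket 3 (Export error): agent_id=NULL, no match -> dropped
  - ticket 4 (Slow page load): agent_id=2 -> matches Pete
  - ticket 5 (Login fails): agent_id=1 -> matches Jack
  - ticket 6 (Null pointer): agent_id=NULL, no match -> dropped
So 2 of 6 rows are dropped.

SQL:
SELECT a.title, b.name AS agent
FROM tickets a
INNER JOIN agents b ON a.agent_id = b.id

Result:
title          | agent
---------------+------
Crash on save  | Pete 
Race condition | Yara 
Slow page load | Pete 
Login fails    | Jack 


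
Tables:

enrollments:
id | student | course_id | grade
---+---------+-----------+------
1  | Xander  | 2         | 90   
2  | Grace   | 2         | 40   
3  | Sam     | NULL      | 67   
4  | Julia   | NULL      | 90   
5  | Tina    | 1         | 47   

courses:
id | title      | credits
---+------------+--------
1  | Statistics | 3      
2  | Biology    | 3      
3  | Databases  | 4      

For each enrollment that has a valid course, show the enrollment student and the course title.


INNER JOIN keeps only enrollments rows whose course_id matches an id in courses. Walk through each enrollment:
  - enrollment 1 (Xander): course_id=2 -> matches Biology
  - enrollment 2 (Grace): course_id=2 -> matches Biology
  - enrollment 3 (Sam): course_id=NULL, no match -> dropped
  - enrollment 4 (Julia): course_id=NULL, no match -> dropped
  - enrollment 5 (Tina): course_id=1 -> matches Statistics
So 2 of 5 rows are dropped.

SQL:
SELECT a.student, b.title AS course
FROM enrollments a
INNER JOIN courses b ON a.course_id = b.id

Result:
student | course    
--------+-----------
Xander  | Biology   
Grace   | Biology   
Tina    | Statistics


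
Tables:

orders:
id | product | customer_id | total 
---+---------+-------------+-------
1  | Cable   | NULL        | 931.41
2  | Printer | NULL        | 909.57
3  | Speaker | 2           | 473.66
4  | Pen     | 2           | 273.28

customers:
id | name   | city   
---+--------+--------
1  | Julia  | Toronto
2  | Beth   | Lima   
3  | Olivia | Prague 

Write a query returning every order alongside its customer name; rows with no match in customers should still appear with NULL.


LEFT JOIN keeps every row from orders (the left table); where customer_id has no match in customers, the customer columns become NULL. Walk through each order:
  - order 1 (Cable): customer_id=NULL, no match -> kept with NULL
  - order 2 (Printer): customer_id=NULL, no match -> kept with NULL
  - order 3 (Speaker): customer_id=2 -> matches Beth
  - order 4 (Pen): customer_id=2 -> matches Beth
All 4 rows appear; 2 have NULL customer.

SQL:
SELECT a.product, b.name AS customer
FROM orders a
LEFT JOIN customers b ON a.customer_id = b.id

Result:
product | customer
--------+---------
Cable   | NULL    
Printer | NULL    
Speaker | Beth    
Pen     | Beth    


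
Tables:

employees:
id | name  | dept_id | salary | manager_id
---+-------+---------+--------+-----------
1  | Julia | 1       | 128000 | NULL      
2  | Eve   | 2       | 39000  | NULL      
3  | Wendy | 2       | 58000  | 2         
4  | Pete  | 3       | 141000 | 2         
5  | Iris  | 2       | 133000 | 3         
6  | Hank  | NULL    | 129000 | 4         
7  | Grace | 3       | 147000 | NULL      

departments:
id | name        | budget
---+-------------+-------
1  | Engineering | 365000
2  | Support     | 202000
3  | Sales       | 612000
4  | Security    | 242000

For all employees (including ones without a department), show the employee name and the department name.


LEFT JOIN keeps every row from employees (the left table); where dept_id has no match in departments, the department columns become NULL. Walk through each employee:
  - employee 1 (Julia): dept_id=1 -> matches Engineering
  - employee 2 (Eve): dept_id=2 -> matches Support
  - employee 3 (Wendy): dept_id=2 -> matches Support
  - employee 4 (Pete): dept_id=3 -> matches Sales
  - employee 5 (Iris): dept_id=2 -> matches Support
  - employee 6 (Hank): dept_id=NULL, no match -> kept with NULL
  - employee 7 (Grace): dept_id=3 -> matches Sales
All 7 rows appear; 1 has NULL department.

SQL:
SELECT a.name, b.name AS department
FROM employees a
LEFT JOIN departments b ON a.dept_id = b.id

Result:
name  | department 
------+------------
Julia | Engineering
Eve   | Support    
Wendy | Support    
Pete  | Sales      
Iris  | Support    
Hank  | NULL       
Grace | Sales      


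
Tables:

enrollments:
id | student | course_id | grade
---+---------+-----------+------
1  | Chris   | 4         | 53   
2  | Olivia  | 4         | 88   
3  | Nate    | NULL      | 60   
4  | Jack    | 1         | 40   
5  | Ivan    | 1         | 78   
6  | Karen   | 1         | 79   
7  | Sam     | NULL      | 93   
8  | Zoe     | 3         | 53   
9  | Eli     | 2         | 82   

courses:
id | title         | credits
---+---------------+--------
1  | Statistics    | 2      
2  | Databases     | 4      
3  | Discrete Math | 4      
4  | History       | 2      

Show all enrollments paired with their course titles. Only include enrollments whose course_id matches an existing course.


INNER JOIN keeps only enrollments rows whose course_id matches an id in courses. Walk through each enrollment:
  - enrollment 1 (Chris): course_id=4 -> matches History
  - enrollment 2 (Olivia): course_id=4 -> matches History
  - enrollment 3 (Nate): course_id=NULL, no match -> dropped
  - enrollment 4 (Jack): course_id=1 -> matches Statistics
  - enrollment 5 (Ivan): course_id=1 -> matches Statistics
  - enrollment 6 (Karen): course_id=1 -> matches Statistics
  - enrollment 7 (Sam): course_id=NULL, no match -> dropped
  - enrollment 8 (Zoe): course_id=3 -> matches Discrete Math
  - enrollment 9 (Eli): course_id=2 -> matches Databases
So 2 of 9 rows are dropped.

SQL:
SELECT a.student, b.title AS course
FROM enrollments a
INNER JOIN courses b ON a.course_id = b.id

Result:
student | course       
--------+--------------
Chris   | History      
Olivia  | History      
Jack    | Statistics   
Ivan    | Statistics   
Karen   | Statistics   
Zoe     | Discrete Math
Eli     | Databases    


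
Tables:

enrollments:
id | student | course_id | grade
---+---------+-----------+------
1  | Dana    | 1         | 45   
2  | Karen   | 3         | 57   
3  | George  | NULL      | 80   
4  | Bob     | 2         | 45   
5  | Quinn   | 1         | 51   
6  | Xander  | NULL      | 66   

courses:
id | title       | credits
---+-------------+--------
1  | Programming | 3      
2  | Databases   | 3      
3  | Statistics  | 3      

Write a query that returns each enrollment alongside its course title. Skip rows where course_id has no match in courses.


INNER JOIN keeps only enrollments rows whose course_id matches an id in courses. Walk through each enrollment:
  - enrollment 1 (Dana): course_id=1 -> matches Programming
  - enrollment 2 (Karen): course_id=3 -> matches Statistics
  - enrollment 3 (George): course_id=NULL, no match -> dropped
  - enrollment 4 (Bob): course_id=2 -> matches Databases
  - enrollment 5 (Quinn): course_id=1 -> matches Programming
  - enrollment 6 (Xander): course_id=NULL, no match -> dropped
So 2 of 6 rows are dropped.

SQL:
SELECT a.student, b.title AS course
FROM enrollments a
INNER JOIN courses b ON a.course_id = b.id

Result:
student | course     
--------+------------
Dana    | Programming
Karen   | Statistics 
Bob     | Databases  
Quinn   | Programming


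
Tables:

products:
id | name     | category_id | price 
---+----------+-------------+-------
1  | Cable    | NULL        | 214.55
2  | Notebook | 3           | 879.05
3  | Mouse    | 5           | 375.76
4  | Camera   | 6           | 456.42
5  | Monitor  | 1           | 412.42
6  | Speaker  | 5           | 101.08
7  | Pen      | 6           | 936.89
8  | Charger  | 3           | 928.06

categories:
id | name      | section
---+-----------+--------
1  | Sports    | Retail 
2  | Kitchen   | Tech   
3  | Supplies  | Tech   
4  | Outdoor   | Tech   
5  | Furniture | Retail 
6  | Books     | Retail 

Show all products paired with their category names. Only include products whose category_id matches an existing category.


INNER JOIN keeps only products rows whose category_id matches an id in categories. Walk through each product:
  - product 1 (Cable): category_id=NULL, no match -> dropped
  - product 2 (Notebook): category_id=3 -> matches Supplies
  - product 3 (Mouse): category_id=5 -> matches Furniture
  - product 4 (Camera): category_id=6 -> matches Books
  - product 5 (Monitor): category_id=1 -> matches Sports
  - product 6 (Speaker): category_id=5 -> matches Furniture
  - product 7 (Pen): category_id=6 -> matches Books
  - product 8 (Charger): category_id=3 -> matches Supplies
So 1 of 8 rows is dropped.

SQL:
SELECT a.name, b.name AS category
FROM products a
INNER JOIN categories b ON a.category_id = b.id

Result:
name     | category 
---------+----------
Notebook | Supplies 
Mouse    | Furniture
Camera   | Books    
Monitor  | Sports   
Speaker  | Furniture
Pen      | Books    
Charger  | Supplies 


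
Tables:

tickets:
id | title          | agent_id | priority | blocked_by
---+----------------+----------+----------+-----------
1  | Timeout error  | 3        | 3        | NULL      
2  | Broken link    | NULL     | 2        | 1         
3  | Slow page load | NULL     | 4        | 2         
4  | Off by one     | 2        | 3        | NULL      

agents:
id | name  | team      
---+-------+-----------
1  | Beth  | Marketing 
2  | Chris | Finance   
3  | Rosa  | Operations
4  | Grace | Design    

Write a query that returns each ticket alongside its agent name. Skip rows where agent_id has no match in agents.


INNER JOIN keeps only tickets rows whose agent_id matches an id in agents. Walk through each ticket:
  - ticket 1 (Timeout error): agent_id=3 -> matches Rosa
  - ticket 2 (Broken link): agent_id=NULL, no match -> dropped
  - ticket 3 (Slow page load): agent_id=NULL, no match -> dropped
  - ticket 4 (Off by one): agent_id=2 -> matches Chris
So 2 of 4 rows are dropped.

SQL:
SELECT a.title, b.name AS agent
FROM tickets a
INNER JOIN agents b ON a.agent_id = b.id

Result:
title         | agent
--------------+------
Timeout error | Rosa 
Off by one    | Chris


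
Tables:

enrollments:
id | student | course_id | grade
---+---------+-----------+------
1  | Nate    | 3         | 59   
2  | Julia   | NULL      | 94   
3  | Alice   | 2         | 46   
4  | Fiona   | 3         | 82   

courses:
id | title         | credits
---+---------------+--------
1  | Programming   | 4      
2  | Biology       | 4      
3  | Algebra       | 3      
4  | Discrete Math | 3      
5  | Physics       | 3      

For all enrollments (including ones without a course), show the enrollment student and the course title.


LEFT JOIN keeps every row from enrollments (the left table); where course_id has no match in courses, the course columns become NULL. Walk through each enrollment:
  - enrollment 1 (Nate): course_id=3 -> matches Algebra
  - enrollment 2 (Julia): course_id=NULL, no match -> kept with NULL
  - enrollment 3 (Alice): course_id=2 -> matches Biology
  - enrollment 4 (Fiona): course_id=3 -> matches Algebra
All 4 rows appear; 1 has NULL course.

SQL:
SELECT a.student, b.title AS course
FROM enrollments a
LEFT JOIN courses b ON a.course_id = b.id

Result:
student | course 
--------+--------
Nate    | Algebra
Julia   | NULL   
Alice   | Biology
Fiona   | Algebra


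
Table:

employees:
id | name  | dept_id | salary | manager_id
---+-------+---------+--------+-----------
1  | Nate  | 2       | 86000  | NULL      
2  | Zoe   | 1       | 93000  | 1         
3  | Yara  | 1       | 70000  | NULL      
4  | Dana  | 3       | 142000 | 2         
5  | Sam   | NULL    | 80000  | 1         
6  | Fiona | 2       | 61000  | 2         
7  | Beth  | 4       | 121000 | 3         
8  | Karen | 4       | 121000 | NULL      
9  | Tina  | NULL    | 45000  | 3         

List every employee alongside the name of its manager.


This is a self-join: employees is joined to a second copy of itself, matching each row's manager_id to another row's id. Use LEFT JOIN so rows with manager_id=NULL are kept.
  - employee 1 (Nate): manager_id=NULL -> NULL
  - employee 2 (Zoe): manager_id=1 -> Nate
  - employee 3 (Yara): manager_id=NULL -> NULL
  - employee 4 (Dana): manager_id=2 -> Zoe
  - employee 5 (Sam): manager_id=1 -> Nate
  - employee 6 (Fiona): manager_id=2 -> Zoe
  - employee 7 (Beth): manager_id=3 -> Yara
  - employee 8 (Karen): manager_id=NULL -> NULL
  - employee 9 (Tina): manager_id=3 -> Yara

SQL:
SELECT a.name AS item, b.name AS manager
FROM employees a
LEFT JOIN employees b ON a.manager_id = b.id

Result:
item  | manager
------+--------
Nate  | NULL   
Zoe   | Nate   
Yara  | NULL   
Dana  | Zoe    
Sam   | Nate   
Fiona | Zoe    
Beth  | Yara   
Karen | NULL   
Tina  | Yara   


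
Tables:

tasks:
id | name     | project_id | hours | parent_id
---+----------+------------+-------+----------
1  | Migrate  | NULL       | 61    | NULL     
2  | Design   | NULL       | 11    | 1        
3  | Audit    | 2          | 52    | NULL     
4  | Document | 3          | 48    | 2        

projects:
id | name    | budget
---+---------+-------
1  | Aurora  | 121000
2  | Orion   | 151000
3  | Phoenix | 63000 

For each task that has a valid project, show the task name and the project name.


INNER JOIN keeps only tasks rows whose project_id matches an id in projects. Walk through each task:
  - task 1 (Migrate): project_id=NULL, no match -> dropped
  - task 2 (Design): project_id=NULL, no match -> dropped
  - task 3 (Audit): project_id=2 -> matches Orion
  - task 4 (Document): project_id=3 -> matches Phoenix
So 2 of 4 rows are dropped.

SQL:
SELECT a.name, b.name AS project
FROM tasks a
INNER JOIN projects b ON a.project_id = b.id

Result:
name     | project
---------+--------
Audit    | Orion  
Document | Phoenix


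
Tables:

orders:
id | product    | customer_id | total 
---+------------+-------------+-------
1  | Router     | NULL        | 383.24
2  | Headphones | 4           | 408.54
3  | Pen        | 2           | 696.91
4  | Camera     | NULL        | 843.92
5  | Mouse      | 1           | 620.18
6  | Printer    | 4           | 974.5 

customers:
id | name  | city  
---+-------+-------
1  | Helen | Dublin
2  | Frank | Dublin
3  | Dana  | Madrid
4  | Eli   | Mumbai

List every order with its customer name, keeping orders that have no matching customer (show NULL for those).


LEFT JOIN keeps every row from orders (the left table); where customer_id has no match in customers, the customer columns become NULL. Walk through each order:
  - order 1 (Router): customer_id=NULL, no match -> kept with NULL
  - order 2 (Headphones): customer_id=4 -> matches Eli
  - order 3 (Pen): customer_id=2 -> matches Frank
  - order 4 (Camera): customer_id=NULL, no match -> kept with NULL
  - order 5 (Mouse): customer_id=1 -> matches Helen
  - order 6 (Printer): customer_id=4 -> matches Eli
All 6 rows appear; 2 have NULL customer.

SQL:
SELECT a.product, b.name AS customer
FROM orders a
LEFT JOIN customers b ON a.customer_id = b.id

Result:
product    | customer
-----------+---------
Router     | NULL    
Headphones | Eli     
Pen        | Frank   
Camera     | NULL    
Mouse      | Helen   
Printer    | Eli     


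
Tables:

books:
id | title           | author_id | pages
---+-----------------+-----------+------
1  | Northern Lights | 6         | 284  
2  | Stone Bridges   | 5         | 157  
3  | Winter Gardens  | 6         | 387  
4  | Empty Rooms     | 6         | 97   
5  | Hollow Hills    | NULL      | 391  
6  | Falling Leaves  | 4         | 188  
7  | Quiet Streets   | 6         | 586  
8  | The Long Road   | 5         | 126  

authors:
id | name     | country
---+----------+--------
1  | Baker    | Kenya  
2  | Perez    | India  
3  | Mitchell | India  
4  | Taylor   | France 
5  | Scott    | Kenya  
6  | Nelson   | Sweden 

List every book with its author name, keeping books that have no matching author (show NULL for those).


LEFT JOIN keeps every row from books (the left table); where author_id has no match in authors, the author columns become NULL. Walk through each book:
  - book 1 (Northern Lights): author_id=6 -> matches Nelson
  - book 2 (Stone Bridges): author_id=5 -> matches Scott
  - book 3 (Winter Gardens): author_id=6 -> matches Nelson
  - book 4 (Empty Rooms): author_id=6 -> matches Nelson
  - book 5 (Hollow Hills): author_id=NULL, no match -> kept with NULL
  - book 6 (Falling Leaves): author_id=4 -> matches Taylor
  - book 7 (Quiet Streets): author_id=6 -> matches Nelson
  - book 8 (The Long Road): author_id=5 -> matches Scott
All 8 rows appear; 1 has NULL author.

SQL:
SELECT a.title, b.name AS author
FROM books a
LEFT JOIN authors b ON a.author_id = b.id

Result:
title           | author
----------------+-------
Northern Lights | Nelson
Stone Bridges   | Scott 
Winter Gardens  | Nelson
Empty Rooms     | Nelson
Hollow Hills    | NULL  
Falling Leaves  | Taylor
Quiet Streets   | Nelson
The Long Road   | Scott 


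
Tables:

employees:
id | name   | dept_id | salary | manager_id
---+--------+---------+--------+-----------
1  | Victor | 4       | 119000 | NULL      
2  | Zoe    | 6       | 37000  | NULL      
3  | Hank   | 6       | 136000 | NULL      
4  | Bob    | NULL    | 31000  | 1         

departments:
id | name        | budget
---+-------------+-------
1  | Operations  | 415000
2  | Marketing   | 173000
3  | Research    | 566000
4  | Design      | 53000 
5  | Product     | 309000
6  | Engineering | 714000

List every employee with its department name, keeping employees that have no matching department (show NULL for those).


LEFT JOIN keeps every row from employees (the left table); where dept_id has no match in departments, the department columns become NULL. Walk through each employee:
  - employee 1 (Victor): dept_id=4 -> matches Design
  - employee 2 (Zoe): dept_id=6 -> matches Engineering
  - employee 3 (Hank): dept_id=6 -> matches Engineering
  - employee 4 (Bob): dept_id=NULL, no match -> kept with NULL
All 4 rows appear; 1 has NULL department.

SQL:
SELECT a.name, b.name AS department
FROM employees a
LEFT JOIN departments b ON a.dept_id = b.id

Result:
name   | department 
-------+------------
Victor | Design     
Zoe    | Engineering
Hank   | Engineering
Bob    | NULL       


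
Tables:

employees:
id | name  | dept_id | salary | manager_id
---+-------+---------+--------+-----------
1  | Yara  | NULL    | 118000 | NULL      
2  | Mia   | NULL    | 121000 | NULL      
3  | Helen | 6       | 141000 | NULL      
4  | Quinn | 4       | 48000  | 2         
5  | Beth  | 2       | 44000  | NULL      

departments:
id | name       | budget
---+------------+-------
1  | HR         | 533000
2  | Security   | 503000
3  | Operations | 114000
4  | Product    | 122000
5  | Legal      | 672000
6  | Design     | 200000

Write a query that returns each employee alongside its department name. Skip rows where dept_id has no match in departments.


INNER JOIN keeps only employees rows whose dept_id matches an id in departments. Walk through each employee:
  - employee 1 (Yara): dept_id=NULL, no match -> dropped
  - employee 2 (Mia): dept_id=NULL, no match -> dropped
  - employee 3 (Helen): dept_id=6 -> matches Design
  - employee 4 (Quinn): dept_id=4 -> matches Product
  - employee 5 (Beth): dept_id=2 -> matches Security
So 2 of 5 rows are dropped.

SQL:
SELECT a.name, b.name AS department
FROM employees a
INNER JOIN departments b ON a.dept_id = b.id

Result:
name  | department
------+-----------
Helen | Design    
Quinn | Product   
Beth  | Security  


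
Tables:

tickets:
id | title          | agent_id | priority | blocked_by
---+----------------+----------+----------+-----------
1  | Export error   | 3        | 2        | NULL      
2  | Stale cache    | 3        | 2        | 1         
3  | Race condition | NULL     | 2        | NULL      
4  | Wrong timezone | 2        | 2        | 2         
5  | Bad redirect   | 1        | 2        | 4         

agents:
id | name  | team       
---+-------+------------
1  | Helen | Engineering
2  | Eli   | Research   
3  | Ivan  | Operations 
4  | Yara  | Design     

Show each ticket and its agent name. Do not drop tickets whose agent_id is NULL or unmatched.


LEFT JOIN keeps every row from tickets (the left table); where agent_id has no match in agents, the agent columns become NULL. Walk through each ticket:
  - ticket 1 (Export error): agent_id=3 -> matches Ivan
  - ticket 2 (Stale cache): agent_id=3 -> matches Ivan
  - ticket 3 (Race condition): agent_id=NULL, no match -> kept with NULL
  - ticket 4 (Wrong timezone): agent_id=2 -> matches Eli
  - ticket 5 (Bad redirect): agent_id=1 -> matches Helen
All 5 rows appear; 1 has NULL agent.

SQL:
SELECT a.title, b.name AS agent
FROM tickets a
LEFT JOIN agents b ON a.agent_id = b.id

Result:
title          | agent
---------------+------
Export error   | Ivan 
Stale cache    | Ivan 
Race condition | NULL 
Wrong timezone | Eli  
Bad redirect   | Helen


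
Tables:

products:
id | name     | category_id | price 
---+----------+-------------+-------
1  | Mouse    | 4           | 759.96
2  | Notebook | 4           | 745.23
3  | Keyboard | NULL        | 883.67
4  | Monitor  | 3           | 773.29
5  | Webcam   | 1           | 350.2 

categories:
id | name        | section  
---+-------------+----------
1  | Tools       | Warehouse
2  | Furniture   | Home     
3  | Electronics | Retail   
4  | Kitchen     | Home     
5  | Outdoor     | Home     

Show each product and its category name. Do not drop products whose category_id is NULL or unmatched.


LEFT JOIN keeps every row from products (the left table); where category_id has no match in categories, the category columns become NULL. Walk through each product:
  - product 1 (Mouse): category_id=4 -> matches Kitchen
  - product 2 (Notebook): category_id=4 -> matches Kitchen
  - product 3 (Keyboard): category_id=NULL, no match -> kept with NULL
  - product 4 (Monitor): category_id=3 -> matches Electronics
  - product 5 (Webcam): category_id=1 -> matches Tools
All 5 rows appear; 1 has NULL category.

SQL:
SELECT a.name, b.name AS category
FROM products a
LEFT JOIN categories b ON a.category_id = b.id

Result:
name     | category   
---------+------------
Mouse    | Kitchen    
Notebook | Kitchen    
Keyboard | NULL       
Monitor  | Electronics
Webcam   | Tools      


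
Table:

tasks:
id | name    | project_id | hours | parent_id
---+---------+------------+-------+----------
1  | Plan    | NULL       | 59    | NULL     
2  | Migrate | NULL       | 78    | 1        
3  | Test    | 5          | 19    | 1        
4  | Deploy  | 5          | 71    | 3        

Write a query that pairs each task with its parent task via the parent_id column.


This is a self-join: tasks is joined to a second copy of itself, matching each row's parent_id to another row's id. Use LEFT JOIN so rows with parent_id=NULL are kept.
  - task 1 (Plan): parent_id=NULL -> NULL
  - task 2 (Migrate): parent_id=1 -> Plan
  - task 3 (Test): parent_id=1 -> Plan
  - task 4 (Deploy): parent_id=3 -> Test

SQL:
SELECT a.name AS item, b.name AS parent
FROM tasks a
LEFT JOIN tasks b ON a.parent_id = b.id

Result:
item    | parent
--------+-------
Plan    | NULL  
Migrate | Plan  
Test    | Plan  
Deploy  | Test  


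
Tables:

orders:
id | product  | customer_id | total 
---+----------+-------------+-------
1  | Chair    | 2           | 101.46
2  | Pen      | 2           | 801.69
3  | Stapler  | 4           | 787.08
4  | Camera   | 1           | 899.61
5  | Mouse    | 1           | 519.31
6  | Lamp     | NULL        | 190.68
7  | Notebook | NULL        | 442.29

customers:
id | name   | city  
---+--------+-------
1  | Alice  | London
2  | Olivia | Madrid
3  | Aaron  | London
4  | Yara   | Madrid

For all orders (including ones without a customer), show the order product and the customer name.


LEFT JOIN keeps every row from orders (the left table); where customer_id has no match in customers, the customer columns become NULL. Walk through each order:
  - order 1 (Chair): customer_id=2 -> matches Olivia
  - order 2 (Pen): customer_id=2 -> matches Olivia
  - order 3 (Stapler): customer_id=4 -> matches Yara
  - order 4 (Camera): customer_id=1 -> matches Alice
  - order 5 (Mouse): customer_id=1 -> matches Alice
  - order 6 (Lamp): customer_id=NULL, no match -> kept with NULL
  - order 7 (Notebook): customer_id=NULL, no match -> kept with NULL
All 7 rows appear; 2 have NULL customer.

SQL:
SELECT a.product, b.name AS customer
FROM orders a
LEFT JOIN customers b ON a.customer_id = b.id

Result:
product  | customer
---------+---------
Chair    | Olivia  
Pen      | Olivia  
Stapler  | Yara    
Camera   | Alice   
Mouse    | Alice   
Lamp     | NULL    
Notebook | NULL    


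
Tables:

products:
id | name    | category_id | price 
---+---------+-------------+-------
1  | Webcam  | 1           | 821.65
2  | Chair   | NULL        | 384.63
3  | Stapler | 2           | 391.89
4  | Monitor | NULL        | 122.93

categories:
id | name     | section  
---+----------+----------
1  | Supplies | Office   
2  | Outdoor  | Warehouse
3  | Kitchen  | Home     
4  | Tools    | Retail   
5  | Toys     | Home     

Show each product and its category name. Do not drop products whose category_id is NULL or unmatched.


LEFT JOIN keeps every row from products (the left table); where category_id has no match in categories, the category columns become NULL. Walk through each product:
  - product 1 (Webcam): category_id=1 -> matches Supplies
  - product 2 (Chair): category_id=NULL, no match -> kept with NULL
  - product 3 (Stapler): category_id=2 -> matches Outdoor
  - product 4 (Monitor): category_id=NULL, no match -> kept with NULL
All 4 rows appear; 2 have NULL category.

SQL:
SELECT a.name, b.name AS category
FROM products a
LEFT JOIN categories b ON a.category_id = b.id

Result:
name    | category
--------+---------
Webcam  | Supplies
Chair   | NULL    
Stapler | Outdoor 
Monitor | NULL    


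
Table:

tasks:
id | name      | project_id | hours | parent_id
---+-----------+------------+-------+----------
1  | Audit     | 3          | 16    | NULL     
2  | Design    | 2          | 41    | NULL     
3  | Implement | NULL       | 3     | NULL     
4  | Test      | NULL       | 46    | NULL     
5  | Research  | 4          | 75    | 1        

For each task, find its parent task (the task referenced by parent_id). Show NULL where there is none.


This is a self-join: tasks is joined to a second copy of itself, matching each row's parent_id to another row's id. Use LEFT JOIN so rows with parent_id=NULL are kept.
  - task 1 (Audit): parent_id=NULL -> NULL
  - task 2 (Design): parent_id=NULL -> NULL
  - task 3 (Implement): parent_id=NULL -> NULL
  - task 4 (Test): parent_id=NULL -> NULL
  - task 5 (Research): parent_id=1 -> Audit

SQL:
SELECT a.name AS item, b.name AS parent
FROM tasks a
LEFT JOIN tasks b ON a.parent_id = b.id

Result:
item      | parent
----------+-------
Audit     | NULL  
Design    | NULL  
Implement | NULL  
Test      | NULL  
Research  | Audit 


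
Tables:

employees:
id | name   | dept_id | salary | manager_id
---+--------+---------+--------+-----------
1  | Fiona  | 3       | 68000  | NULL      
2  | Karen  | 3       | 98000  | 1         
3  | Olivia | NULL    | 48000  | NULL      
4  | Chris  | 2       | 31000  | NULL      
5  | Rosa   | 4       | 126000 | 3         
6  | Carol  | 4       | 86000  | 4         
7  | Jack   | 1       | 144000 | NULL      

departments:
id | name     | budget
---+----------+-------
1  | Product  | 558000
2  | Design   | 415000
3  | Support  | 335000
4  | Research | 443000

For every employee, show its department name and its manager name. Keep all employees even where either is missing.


Two LEFT JOINs from the same base table employees: one to departments via dept_id, one to employees itself via manager_id. Both are LEFT so every employee is preserved.
Match against departments:
  - employee 1 (Fiona): dept_id=3 -> matches Support
  - employee 2 (Karen): dept_id=3 -> matches Support
  - employee 3 (Olivia): dept_id=NULL, no match -> kept with NULL
  - employee 4 (Chris): dept_id=2 -> matches Design
  - employee 5 (Rosa): dept_id=4 -> matches Research
  - employee 6 (Carol): dept_id=4 -> matches Research
  - employee 7 (Jack): dept_id=1 -> matches Product
Match against employees (self):
  - employee 1 (Fiona): manager_id=NULL -> NULL
  - employee 2 (Karen): manager_id=1 -> Fiona
  - employee 3 (Olivia): manager_id=NULL -> NULL
  - employee 4 (Chris): manager_id=NULL -> NULL
  - employee 5 (Rosa): manager_id=3 -> Olivia
  - employee 6 (Carol): manager_id=4 -> Chris
  - employee 7 (Jack): manager_id=NULL -> NULL

SQL:
SELECT a.name, b.name AS department, c.name AS manager
FROM employees a
LEFT JOIN departments b ON a.dept_id = b.id
LEFT JOIN employees c ON a.manager_id = c.id

Result:
name   | department | manager
-------+------------+--------
Fiona  | Support    | NULL   
Karen  | Support    | Fiona  
Olivia | NULL       | NULL   
Chris  | Design     | NULL   
Rosa   | Research   | Olivia 
Carol  | Research   | Chris  
Jack   | Product    | NULL   


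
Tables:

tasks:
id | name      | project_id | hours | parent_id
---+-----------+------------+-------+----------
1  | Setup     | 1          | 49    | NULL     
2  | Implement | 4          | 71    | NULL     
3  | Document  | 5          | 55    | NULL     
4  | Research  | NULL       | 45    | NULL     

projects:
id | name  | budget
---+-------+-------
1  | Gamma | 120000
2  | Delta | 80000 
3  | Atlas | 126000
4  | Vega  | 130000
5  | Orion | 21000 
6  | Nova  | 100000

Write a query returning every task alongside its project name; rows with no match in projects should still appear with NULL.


LEFT JOIN keeps every row from tasks (the left table); where project_id has no match in projects, the project columns become NULL. Walk through each task:
  - task 1 (Setup): project_id=1 -> matches Gamma
  - task 2 (Implement): project_id=4 -> matches Vega
  - task 3 (Document): project_id=5 -> matches Orion
  - task 4 (Research): project_id=NULL, no match -> kept with NULL
All 4 rows appear; 1 has NULL project.

SQL:
SELECT a.name, b.name AS project
FROM tasks a
LEFT JOIN projects b ON a.project_id = b.id

Result:
name      | project
----------+--------
Setup     | Gamma  
Implement | Vega   
Document  | Orion  
Research  | NULL   


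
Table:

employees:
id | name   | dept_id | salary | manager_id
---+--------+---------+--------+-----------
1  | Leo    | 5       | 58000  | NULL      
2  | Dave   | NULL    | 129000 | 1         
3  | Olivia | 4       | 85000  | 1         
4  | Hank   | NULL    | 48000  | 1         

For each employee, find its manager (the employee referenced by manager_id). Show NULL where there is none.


This is a self-join: employees is joined to a second copy of itself, matching each row's manager_id to another row's id. Use LEFT JOIN so rows with manager_id=NULL are kept.
  - employee 1 (Leo): manager_id=NULL -> NULL
  - employee 2 (Dave): manager_id=1 -> Leo
  - employee 3 (Olivia): manager_id=1 -> Leo
  - employee 4 (Hank): manager_id=1 -> Leo

SQL:
SELECT a.name AS item, b.name AS manager
FROM employees a
LEFT JOIN employees b ON a.manager_id = b.id

Result:
item   | manager
-------+--------
Leo    | NULL   
Dave   | Leo    
Olivia | Leo    
Hank   | Leo    


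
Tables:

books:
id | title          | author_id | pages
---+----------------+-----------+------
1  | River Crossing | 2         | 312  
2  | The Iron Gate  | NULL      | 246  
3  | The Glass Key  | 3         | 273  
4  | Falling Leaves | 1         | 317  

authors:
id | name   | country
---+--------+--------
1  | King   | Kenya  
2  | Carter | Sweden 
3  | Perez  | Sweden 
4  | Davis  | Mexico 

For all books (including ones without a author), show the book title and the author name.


LEFT JOIN keeps every row from books (the left table); where author_id has no match in authors, the author columns become NULL. Walk through each book:
  - book 1 (River Crossing): author_id=2 -> matches Carter
  - book 2 (The Iron Gate): author_id=NULL, no match -> kept with NULL
  - book 3 (The Glass Key): author_id=3 -> matches Perez
  - book 4 (Falling Leaves): author_id=1 -> matches King
All 4 rows appear; 1 has NULL author.

SQL:
SELECT a.title, b.name AS author
FROM books a
LEFT JOIN authors b ON a.author_id = b.id

Result:
title          | author
---------------+-------
River Crossing | Carter
The Iron Gate  | NULL  
The Glass Key  | Perez 
Falling Leaves | King  


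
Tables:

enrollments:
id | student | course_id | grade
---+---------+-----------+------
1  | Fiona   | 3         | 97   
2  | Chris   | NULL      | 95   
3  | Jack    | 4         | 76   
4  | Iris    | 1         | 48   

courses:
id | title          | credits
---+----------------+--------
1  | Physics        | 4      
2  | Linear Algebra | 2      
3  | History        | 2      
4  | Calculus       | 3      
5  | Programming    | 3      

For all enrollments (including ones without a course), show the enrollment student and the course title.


LEFT JOIN keeps every row from enrollments (the left table); where course_id has no match in courses, the course columns become NULL. Walk through each enrollment:
  - enrollment 1 (Fiona): course_id=3 -> matches History
  - enrollment 2 (Chris): course_id=NULL, no match -> kept with NULL
  - enrollment 3 (Jack): course_id=4 -> matches Calculus
  - enrollment 4 (Iris): course_id=1 -> matches Physics
All 4 rows appear; 1 has NULL course.

SQL:
SELECT a.student, b.title AS course
FROM enrollments a
LEFT JOIN courses b ON a.course_id = b.id

Result:
student | course  
--------+---------
Fiona   | History 
Chris   | NULL    
Jack    | Calculus
Iris    | Physics 


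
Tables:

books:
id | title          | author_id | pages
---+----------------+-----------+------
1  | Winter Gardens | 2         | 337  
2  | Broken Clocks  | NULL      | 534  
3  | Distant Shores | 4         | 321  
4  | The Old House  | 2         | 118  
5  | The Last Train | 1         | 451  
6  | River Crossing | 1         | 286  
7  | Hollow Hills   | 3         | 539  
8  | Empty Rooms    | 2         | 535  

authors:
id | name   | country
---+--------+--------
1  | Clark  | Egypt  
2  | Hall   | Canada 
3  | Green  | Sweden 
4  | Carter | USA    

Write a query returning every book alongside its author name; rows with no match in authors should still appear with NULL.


LEFT JOIN keeps every row from books (the left table); where author_id has no match in authors, the author columns become NULL. Walk through each book:
  - book 1 (Winter Gardens): author_id=2 -> matches Hall
  - book 2 (Broken Clocks): author_id=NULL, no match -> kept with NULL
  - book 3 (Distant Shores): author_id=4 -> matches Carter
  - book 4 (The Old House): author_id=2 -> matches Hall
  - book 5 (The Last Train): author_id=1 -> matches Clark
  - book 6 (River Crossing): author_id=1 -> matches Clark
  - book 7 (Hollow Hills): author_id=3 -> matches Green
  - book 8 (Empty Rooms): author_id=2 -> matches Hall
All 8 rows appear; 1 has NULL author.

SQL:
SELECT a.title, b.name AS author
FROM books a
LEFT JOIN authors b ON a.author_id = b.id

Result:
title          | author
---------------+-------
Winter Gardens | Hall  
Broken Clocks  | NULL  
Distant Shores | Carter
The Old House  | Hall  
The Last Train | Clark 
River Crossing | Clark 
Hollow Hills   | Green 
Empty Rooms    | Hall  


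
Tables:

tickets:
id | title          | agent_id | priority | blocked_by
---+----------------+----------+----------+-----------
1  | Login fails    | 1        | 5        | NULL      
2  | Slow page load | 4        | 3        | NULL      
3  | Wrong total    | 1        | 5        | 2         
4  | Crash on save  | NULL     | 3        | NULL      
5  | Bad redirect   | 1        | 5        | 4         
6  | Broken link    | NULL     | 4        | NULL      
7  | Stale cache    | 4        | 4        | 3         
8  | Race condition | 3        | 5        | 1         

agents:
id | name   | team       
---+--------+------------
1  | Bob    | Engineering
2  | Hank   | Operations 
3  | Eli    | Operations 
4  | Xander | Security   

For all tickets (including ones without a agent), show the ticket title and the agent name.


LEFT JOIN keeps every row from tickets (the left table); where agent_id has no match in agents, the agent columns become NULL. Walk through each ticket:
  - ticket 1 (Login fails): agent_id=1 -> matches Bob
  - ticket 2 (Slow page load): agent_id=4 -> matches Xander
  - ticket 3 (Wrong total): agent_id=1 -> matches Bob
  - ticket 4 (Crash on save): agent_id=NULL, no match -> kept with NULL
  - ticket 5 (Bad redirect): agent_id=1 -> matches Bob
  - ticket 6 (Broken link): agent_id=NULL, no match -> kept with NULL
  - ticket 7 (Stale cache): agent_id=4 -> matches Xander
  - ticket 8 (Race condition): agent_id=3 -> matches Eli
All 8 rows appear; 2 have NULL agent.

SQL:
SELECT a.title, b.name AS agent
FROM tickets a
LEFT JOIN agents b ON a.agent_id = b.id

Result:
title          | agent 
---------------+-------
Login fails    | Bob   
Slow page load | Xander
Wrong total    | Bob   
Crash on save  | NULL  
Bad redirect   | Bob   
Broken link    | NULL  
Stale cache    | Xander
Race condition | Eli   
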